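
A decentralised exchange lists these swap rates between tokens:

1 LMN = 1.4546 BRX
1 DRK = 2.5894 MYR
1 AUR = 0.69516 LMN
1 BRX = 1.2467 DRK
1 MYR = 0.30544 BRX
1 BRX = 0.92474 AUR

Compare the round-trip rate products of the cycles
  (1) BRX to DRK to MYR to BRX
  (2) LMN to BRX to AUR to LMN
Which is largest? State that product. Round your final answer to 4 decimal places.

0.9860

(1) 1.2467 × 2.5894 × 0.30544 = 0.98602
(2) 1.4546 × 0.92474 × 0.69516 = 0.93508
Highest is cycle (1) at 0.9860 (≤1, no arbitrage).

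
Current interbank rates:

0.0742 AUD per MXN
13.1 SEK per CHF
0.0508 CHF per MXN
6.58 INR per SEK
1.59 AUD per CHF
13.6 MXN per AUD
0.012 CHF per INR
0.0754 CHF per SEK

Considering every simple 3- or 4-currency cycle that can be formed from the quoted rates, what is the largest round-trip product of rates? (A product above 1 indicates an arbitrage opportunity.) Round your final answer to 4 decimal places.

1.0985

MXN→CHF→AUD→MXN: 0.0508 × 1.59 × 13.6 = 1.09850
SEK→INR→CHF→SEK: 6.58 × 0.012 × 13.1 = 1.03438
Maximum is MXN→CHF→AUD→MXN at 1.0985; arbitrage exists.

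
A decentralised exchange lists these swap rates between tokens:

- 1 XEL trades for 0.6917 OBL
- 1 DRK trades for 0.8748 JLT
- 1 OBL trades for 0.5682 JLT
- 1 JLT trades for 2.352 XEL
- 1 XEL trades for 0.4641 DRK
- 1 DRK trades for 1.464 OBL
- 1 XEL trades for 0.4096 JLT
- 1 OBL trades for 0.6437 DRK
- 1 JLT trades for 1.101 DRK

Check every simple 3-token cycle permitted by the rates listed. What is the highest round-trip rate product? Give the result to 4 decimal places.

0.9549

DRK→JLT→XEL→DRK: 0.8748 × 2.352 × 0.4641 = 0.95490
XEL→OBL→JLT→XEL: 0.6917 × 0.5682 × 2.352 = 0.92439
DRK→OBL→JLT→DRK: 1.464 × 0.5682 × 1.101 = 0.91586
Maximum is DRK→JLT→XEL→DRK at 0.9549; no arbitrage — every cycle loses value.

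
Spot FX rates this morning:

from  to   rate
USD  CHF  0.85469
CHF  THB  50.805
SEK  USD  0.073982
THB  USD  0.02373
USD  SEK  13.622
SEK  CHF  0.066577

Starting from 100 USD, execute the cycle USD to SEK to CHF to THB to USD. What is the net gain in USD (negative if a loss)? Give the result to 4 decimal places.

100 USD × 13.622 = 1362.2 SEK
1362.2 SEK × 0.066577 = 90.6911894 CHF
90.6911894 CHF × 50.805 = 4607.565877467 THB
4607.565877467 THB × 0.02373 = 109.33753827229191 USD
Net change: 109.33753827229191 − 100 = 9.33753827229191 USD

9.3375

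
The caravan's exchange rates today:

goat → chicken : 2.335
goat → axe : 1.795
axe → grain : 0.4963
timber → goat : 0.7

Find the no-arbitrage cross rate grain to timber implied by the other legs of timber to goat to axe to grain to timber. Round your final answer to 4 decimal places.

Known legs of the cycle: 0.7 × 1.795 × 0.4963 = 0.62360095
For no arbitrage the full-cycle product must be 1, so the missing rate is 1 / 0.62360095 ≈ 1.603590.

1.6036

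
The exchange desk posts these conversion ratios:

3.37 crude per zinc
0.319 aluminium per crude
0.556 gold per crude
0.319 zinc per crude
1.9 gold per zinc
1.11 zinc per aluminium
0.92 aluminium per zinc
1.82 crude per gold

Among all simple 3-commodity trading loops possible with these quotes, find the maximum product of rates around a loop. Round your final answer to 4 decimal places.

1.1933

crude→aluminium→zinc→crude: 0.319 × 1.11 × 3.37 = 1.19328
gold→crude→zinc→gold: 1.82 × 0.319 × 1.9 = 1.10310
Maximum is crude→aluminium→zinc→crude at 1.1933; arbitrage exists.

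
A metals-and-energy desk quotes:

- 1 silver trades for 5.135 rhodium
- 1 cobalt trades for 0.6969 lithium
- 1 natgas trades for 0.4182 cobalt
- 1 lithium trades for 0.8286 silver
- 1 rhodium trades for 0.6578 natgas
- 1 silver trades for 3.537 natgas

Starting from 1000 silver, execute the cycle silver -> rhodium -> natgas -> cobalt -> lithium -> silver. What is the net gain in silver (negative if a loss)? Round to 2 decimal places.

1000 silver × 5.135 = 5135 rhodium
5135 rhodium × 0.6578 = 3377.803 natgas
3377.803 natgas × 0.4182 = 1412.5972146 cobalt
1412.5972146 cobalt × 0.6969 = 984.43899885474 lithium
984.43899885474 lithium × 0.8286 = 815.706154451037564 silver
Net change: 815.706154451037564 − 1000 = -184.293845548962436 silver

-184.29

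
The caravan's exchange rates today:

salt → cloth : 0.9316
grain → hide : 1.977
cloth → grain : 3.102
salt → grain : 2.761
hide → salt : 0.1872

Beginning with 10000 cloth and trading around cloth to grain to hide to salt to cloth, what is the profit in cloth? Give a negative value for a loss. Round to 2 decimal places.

10000 cloth × 3.102 = 31020 grain
31020 grain × 1.977 = 61326.54 hide
61326.54 hide × 0.1872 = 11480.328288 salt
11480.328288 salt × 0.9316 = 10695.0738331008 cloth
Net change: 10695.0738331008 − 10000 = 695.0738331008 cloth

695.07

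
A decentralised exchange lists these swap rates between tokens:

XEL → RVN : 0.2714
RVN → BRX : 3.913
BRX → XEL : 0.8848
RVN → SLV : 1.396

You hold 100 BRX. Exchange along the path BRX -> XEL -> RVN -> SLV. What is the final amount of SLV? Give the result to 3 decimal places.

100 BRX × 0.8848 = 88.48 XEL
88.48 XEL × 0.2714 = 24.013472 RVN
24.013472 RVN × 1.396 = 33.522806912 SLV

33.523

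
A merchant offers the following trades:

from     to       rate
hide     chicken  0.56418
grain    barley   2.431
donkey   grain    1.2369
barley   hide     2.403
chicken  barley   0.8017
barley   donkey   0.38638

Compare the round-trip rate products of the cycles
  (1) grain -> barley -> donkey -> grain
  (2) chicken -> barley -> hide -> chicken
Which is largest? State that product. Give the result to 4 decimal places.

(1) 2.431 × 0.38638 × 1.2369 = 1.16181
(2) 0.8017 × 2.403 × 0.56418 = 1.08688
Highest is cycle (1) at 1.1618 (>1, arbitrage).

1.1618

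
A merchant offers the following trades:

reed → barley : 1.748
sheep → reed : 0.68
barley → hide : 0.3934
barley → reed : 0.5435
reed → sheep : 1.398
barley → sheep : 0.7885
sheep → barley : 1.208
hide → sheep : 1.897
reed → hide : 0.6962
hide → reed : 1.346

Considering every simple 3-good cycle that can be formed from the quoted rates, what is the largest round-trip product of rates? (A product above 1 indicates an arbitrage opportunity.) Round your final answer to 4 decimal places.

reed→barley→sheep→reed: 1.748 × 0.7885 × 0.68 = 0.93724
reed→barley→hide→reed: 1.748 × 0.3934 × 1.346 = 0.92559
reed→sheep→barley→reed: 1.398 × 1.208 × 0.5435 = 0.91785
hide→sheep→barley→hide: 1.897 × 1.208 × 0.3934 = 0.90151
reed→hide→sheep→reed: 0.6962 × 1.897 × 0.68 = 0.89807
Maximum is reed→barley→sheep→reed at 0.9372; no arbitrage — every cycle loses value.

0.9372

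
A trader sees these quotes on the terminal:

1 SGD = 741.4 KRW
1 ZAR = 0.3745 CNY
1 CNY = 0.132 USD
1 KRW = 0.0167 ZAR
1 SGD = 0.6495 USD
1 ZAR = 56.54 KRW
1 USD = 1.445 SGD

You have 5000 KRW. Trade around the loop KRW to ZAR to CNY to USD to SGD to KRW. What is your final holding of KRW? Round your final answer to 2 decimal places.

4422.14

5000 KRW × 0.0167 = 83.5 ZAR
83.5 ZAR × 0.3745 = 31.27075 CNY
31.27075 CNY × 0.132 = 4.127739 USD
4.127739 USD × 1.445 = 5.964582855 SGD
5.964582855 SGD × 741.4 = 4422.141728697 KRW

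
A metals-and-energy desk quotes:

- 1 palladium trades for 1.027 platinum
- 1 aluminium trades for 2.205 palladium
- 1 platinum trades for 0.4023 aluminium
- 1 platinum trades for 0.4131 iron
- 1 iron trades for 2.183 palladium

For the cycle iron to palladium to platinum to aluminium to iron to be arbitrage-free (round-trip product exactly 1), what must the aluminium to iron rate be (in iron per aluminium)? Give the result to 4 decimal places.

Known legs of the cycle: 2.183 × 1.027 × 0.4023 = 0.9019328643
For no arbitrage the full-cycle product must be 1, so the missing rate is 1 / 0.9019328643 ≈ 1.108730.

1.1087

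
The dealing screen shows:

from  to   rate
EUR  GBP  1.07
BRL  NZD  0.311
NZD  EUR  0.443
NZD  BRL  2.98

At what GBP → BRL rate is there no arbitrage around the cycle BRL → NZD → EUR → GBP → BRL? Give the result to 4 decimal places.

Known legs of the cycle: 0.311 × 0.443 × 1.07 = 0.14741711
For no arbitrage the full-cycle product must be 1, so the missing rate is 1 / 0.14741711 ≈ 6.783473.

6.7835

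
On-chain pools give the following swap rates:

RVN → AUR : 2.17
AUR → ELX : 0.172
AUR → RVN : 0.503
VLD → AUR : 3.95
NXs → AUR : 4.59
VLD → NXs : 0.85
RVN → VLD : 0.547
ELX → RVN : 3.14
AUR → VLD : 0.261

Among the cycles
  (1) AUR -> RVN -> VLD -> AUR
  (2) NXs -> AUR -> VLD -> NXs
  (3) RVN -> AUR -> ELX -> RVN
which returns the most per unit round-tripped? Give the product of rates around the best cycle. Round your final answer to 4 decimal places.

1.1720

(1) 0.503 × 0.547 × 3.95 = 1.08681
(2) 4.59 × 0.261 × 0.85 = 1.01829
(3) 2.17 × 0.172 × 3.14 = 1.17197
Highest is cycle (3) at 1.1720 (>1, arbitrage).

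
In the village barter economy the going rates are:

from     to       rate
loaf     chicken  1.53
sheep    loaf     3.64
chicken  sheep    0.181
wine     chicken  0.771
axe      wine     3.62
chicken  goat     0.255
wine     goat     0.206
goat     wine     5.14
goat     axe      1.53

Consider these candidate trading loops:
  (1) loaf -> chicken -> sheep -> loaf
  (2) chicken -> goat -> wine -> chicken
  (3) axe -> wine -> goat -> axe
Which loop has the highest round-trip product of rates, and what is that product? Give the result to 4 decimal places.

1.1410

(1) 1.53 × 0.181 × 3.64 = 1.00803
(2) 0.255 × 5.14 × 0.771 = 1.01055
(3) 3.62 × 0.206 × 1.53 = 1.14095
Highest is cycle (3) at 1.1410 (>1, arbitrage).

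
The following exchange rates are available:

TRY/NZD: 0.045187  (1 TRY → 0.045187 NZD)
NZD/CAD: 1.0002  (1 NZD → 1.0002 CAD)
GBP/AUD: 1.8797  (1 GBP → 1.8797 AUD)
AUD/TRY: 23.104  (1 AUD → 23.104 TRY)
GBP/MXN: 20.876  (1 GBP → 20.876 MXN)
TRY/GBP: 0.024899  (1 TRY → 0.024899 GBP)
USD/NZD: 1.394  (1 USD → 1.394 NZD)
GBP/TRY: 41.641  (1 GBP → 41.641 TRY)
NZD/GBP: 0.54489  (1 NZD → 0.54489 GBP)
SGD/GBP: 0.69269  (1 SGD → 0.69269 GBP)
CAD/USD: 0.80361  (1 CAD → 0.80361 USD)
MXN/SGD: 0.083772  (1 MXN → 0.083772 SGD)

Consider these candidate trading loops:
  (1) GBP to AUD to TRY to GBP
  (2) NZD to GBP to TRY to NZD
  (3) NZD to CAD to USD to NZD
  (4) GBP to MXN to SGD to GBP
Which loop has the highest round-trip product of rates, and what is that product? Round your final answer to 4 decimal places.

(1) 1.8797 × 23.104 × 0.024899 = 1.08133
(2) 0.54489 × 41.641 × 0.045187 = 1.02528
(3) 1.0002 × 0.80361 × 1.394 = 1.12046
(4) 20.876 × 0.083772 × 0.69269 = 1.21139
Highest is cycle (4) at 1.2114 (>1, arbitrage).

1.2114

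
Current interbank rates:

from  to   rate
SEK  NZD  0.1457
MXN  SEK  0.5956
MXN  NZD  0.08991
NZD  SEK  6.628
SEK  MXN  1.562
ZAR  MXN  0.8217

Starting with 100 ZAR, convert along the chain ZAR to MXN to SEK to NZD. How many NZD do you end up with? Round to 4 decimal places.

100 ZAR × 0.8217 = 82.17 MXN
82.17 MXN × 0.5956 = 48.940452 SEK
48.940452 SEK × 0.1457 = 7.1306238564 NZD

7.1306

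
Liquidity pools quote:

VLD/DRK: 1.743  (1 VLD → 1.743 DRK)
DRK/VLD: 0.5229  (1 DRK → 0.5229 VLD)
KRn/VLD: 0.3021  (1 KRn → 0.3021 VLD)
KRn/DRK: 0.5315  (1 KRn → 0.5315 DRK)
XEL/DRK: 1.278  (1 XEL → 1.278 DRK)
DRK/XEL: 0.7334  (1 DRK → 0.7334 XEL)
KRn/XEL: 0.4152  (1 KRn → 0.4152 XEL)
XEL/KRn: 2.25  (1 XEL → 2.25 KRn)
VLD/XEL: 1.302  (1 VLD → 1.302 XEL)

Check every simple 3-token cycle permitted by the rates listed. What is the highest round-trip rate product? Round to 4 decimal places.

XEL→KRn→VLD→XEL: 2.25 × 0.3021 × 1.302 = 0.88500
XEL→KRn→DRK→XEL: 2.25 × 0.5315 × 0.7334 = 0.87705
XEL→DRK→VLD→XEL: 1.278 × 0.5229 × 1.302 = 0.87008
Maximum is XEL→KRn→VLD→XEL at 0.8850; no arbitrage — every cycle loses value.

0.8850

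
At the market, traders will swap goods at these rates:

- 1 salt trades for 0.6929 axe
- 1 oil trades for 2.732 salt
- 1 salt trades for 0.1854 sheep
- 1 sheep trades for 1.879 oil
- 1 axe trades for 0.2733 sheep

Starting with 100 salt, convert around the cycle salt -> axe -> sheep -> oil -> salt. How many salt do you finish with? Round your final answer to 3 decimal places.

100 salt × 0.6929 = 69.29 axe
69.29 axe × 0.2733 = 18.936957 sheep
18.936957 sheep × 1.879 = 35.582542203 oil
35.582542203 oil × 2.732 = 97.211505298596 salt

97.212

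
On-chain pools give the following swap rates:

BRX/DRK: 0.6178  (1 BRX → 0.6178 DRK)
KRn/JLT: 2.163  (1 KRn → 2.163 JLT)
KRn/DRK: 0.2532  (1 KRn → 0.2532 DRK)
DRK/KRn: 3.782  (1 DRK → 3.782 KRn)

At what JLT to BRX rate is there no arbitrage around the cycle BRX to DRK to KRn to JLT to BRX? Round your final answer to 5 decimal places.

Known legs of the cycle: 0.6178 × 3.782 × 2.163 = 5.0538918948
For no arbitrage the full-cycle product must be 1, so the missing rate is 1 / 5.0538918948 ≈ 0.1978673.

0.19787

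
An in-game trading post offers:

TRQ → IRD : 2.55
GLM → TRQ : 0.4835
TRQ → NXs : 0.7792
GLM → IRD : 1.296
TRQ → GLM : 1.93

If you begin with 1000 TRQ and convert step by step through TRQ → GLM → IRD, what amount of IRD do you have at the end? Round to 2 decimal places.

1000 TRQ × 1.93 = 1930 GLM
1930 GLM × 1.296 = 2501.28 IRD

2501.28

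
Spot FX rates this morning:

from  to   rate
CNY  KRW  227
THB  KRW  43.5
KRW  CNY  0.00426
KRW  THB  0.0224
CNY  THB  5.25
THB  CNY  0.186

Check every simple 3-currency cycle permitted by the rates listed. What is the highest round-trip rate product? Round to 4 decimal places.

0.9729

CNY→THB→KRW→CNY: 5.25 × 43.5 × 0.00426 = 0.97288
CNY→KRW→THB→CNY: 227 × 0.0224 × 0.186 = 0.94577
Maximum is CNY→THB→KRW→CNY at 0.9729; no arbitrage — every cycle loses value.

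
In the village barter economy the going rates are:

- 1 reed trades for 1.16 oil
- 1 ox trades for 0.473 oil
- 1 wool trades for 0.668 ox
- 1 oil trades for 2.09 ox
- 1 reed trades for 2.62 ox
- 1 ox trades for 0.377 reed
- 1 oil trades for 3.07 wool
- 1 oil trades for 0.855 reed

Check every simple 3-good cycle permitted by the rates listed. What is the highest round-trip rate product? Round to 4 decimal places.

1.0596

ox→oil→reed→ox: 0.473 × 0.855 × 2.62 = 1.05957
ox→oil→wool→ox: 0.473 × 3.07 × 0.668 = 0.97001
ox→reed→oil→ox: 0.377 × 1.16 × 2.09 = 0.91400
Maximum is ox→oil→reed→ox at 1.0596; arbitrage exists.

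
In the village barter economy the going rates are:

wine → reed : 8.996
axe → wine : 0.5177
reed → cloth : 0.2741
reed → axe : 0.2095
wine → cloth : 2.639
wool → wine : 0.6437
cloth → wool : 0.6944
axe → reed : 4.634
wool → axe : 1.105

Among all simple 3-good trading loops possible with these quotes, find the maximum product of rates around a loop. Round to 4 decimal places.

1.1796

cloth→wool→wine→cloth: 0.6944 × 0.6437 × 2.639 = 1.17959
axe→wine→reed→axe: 0.5177 × 8.996 × 0.2095 = 0.97569
Maximum is cloth→wool→wine→cloth at 1.1796; arbitrage exists.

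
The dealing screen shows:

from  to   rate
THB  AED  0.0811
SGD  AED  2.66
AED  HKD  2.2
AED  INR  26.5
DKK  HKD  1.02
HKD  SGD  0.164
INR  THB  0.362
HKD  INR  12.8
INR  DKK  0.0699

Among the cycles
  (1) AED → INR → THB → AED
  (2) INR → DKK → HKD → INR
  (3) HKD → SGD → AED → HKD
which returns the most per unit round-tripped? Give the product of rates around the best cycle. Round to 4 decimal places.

(1) 26.5 × 0.362 × 0.0811 = 0.77799
(2) 0.0699 × 1.02 × 12.8 = 0.91261
(3) 0.164 × 2.66 × 2.2 = 0.95973
Highest is cycle (3) at 0.9597 (≤1, no arbitrage).

0.9597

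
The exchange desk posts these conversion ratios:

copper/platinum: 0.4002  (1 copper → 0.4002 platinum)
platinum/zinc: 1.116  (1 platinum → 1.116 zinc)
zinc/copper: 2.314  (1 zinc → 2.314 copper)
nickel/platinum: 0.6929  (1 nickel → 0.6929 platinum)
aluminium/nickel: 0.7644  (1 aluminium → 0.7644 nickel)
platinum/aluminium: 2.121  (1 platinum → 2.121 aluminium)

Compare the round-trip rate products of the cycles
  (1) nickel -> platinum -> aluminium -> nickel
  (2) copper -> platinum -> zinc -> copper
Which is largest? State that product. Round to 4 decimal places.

(1) 0.6929 × 2.121 × 0.7644 = 1.12339
(2) 0.4002 × 1.116 × 2.314 = 1.03349
Highest is cycle (1) at 1.1234 (>1, arbitrage).

1.1234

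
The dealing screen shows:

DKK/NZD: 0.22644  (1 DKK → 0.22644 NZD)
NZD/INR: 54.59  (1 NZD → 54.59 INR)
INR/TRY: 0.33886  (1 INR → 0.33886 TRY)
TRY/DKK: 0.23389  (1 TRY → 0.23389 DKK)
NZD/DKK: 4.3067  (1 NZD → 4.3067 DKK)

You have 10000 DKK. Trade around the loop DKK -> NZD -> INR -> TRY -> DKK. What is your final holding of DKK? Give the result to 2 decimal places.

9797.11

10000 DKK × 0.22644 = 2264.4 NZD
2264.4 NZD × 54.59 = 123613.596 INR
123613.596 INR × 0.33886 = 41887.70314056 TRY
41887.70314056 TRY × 0.23389 = 9797.1148875455784 DKK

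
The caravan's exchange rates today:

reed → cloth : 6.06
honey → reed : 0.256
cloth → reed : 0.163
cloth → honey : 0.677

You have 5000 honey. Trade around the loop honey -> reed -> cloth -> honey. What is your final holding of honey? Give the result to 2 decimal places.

5251.35

5000 honey × 0.256 = 1280 reed
1280 reed × 6.06 = 7756.8 cloth
7756.8 cloth × 0.677 = 5251.3536 honey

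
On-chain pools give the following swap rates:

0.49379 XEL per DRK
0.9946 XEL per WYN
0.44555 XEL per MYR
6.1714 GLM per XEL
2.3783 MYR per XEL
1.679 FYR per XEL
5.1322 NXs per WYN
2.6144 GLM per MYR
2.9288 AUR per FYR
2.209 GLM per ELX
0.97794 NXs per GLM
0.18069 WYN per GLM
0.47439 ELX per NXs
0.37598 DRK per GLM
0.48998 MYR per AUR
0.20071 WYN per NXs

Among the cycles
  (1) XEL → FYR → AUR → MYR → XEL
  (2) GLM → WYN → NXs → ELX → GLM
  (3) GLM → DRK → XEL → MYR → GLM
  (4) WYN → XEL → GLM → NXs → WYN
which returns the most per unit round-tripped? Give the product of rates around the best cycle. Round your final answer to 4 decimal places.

(1) 1.679 × 2.9288 × 0.48998 × 0.44555 = 1.07353
(2) 0.18069 × 5.1322 × 0.47439 × 2.209 = 0.97178
(3) 0.37598 × 0.49379 × 2.3783 × 2.6144 = 1.15437
(4) 0.9946 × 6.1714 × 0.97794 × 0.20071 = 1.20480
Highest is cycle (4) at 1.2048 (>1, arbitrage).

1.2048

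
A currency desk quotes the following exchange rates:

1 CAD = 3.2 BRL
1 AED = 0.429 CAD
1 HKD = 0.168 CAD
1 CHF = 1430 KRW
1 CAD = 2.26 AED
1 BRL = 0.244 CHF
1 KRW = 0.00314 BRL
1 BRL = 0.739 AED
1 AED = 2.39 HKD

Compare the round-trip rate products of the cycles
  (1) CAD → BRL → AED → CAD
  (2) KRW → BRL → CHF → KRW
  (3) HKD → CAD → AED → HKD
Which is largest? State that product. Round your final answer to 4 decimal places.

1.0956

(1) 3.2 × 0.739 × 0.429 = 1.01450
(2) 0.00314 × 0.244 × 1430 = 1.09561
(3) 0.168 × 2.26 × 2.39 = 0.90744
Highest is cycle (2) at 1.0956 (>1, arbitrage).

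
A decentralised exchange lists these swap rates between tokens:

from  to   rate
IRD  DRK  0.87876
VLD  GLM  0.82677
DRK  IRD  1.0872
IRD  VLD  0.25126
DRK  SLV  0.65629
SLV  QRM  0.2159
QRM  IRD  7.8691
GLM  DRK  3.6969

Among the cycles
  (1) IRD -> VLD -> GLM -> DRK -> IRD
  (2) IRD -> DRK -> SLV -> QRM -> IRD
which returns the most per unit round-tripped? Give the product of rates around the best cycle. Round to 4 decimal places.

(1) 0.25126 × 0.82677 × 3.6969 × 1.0872 = 0.83494
(2) 0.87876 × 0.65629 × 0.2159 × 7.8691 = 0.97981
Highest is cycle (2) at 0.9798 (≤1, no arbitrage).

0.9798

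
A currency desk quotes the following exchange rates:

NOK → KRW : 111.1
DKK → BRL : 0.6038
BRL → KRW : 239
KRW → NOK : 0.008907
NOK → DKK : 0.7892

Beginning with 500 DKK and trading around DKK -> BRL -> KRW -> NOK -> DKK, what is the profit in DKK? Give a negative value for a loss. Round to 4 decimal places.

500 DKK × 0.6038 = 301.9 BRL
301.9 BRL × 239 = 72154.1 KRW
72154.1 KRW × 0.008907 = 642.6765687 NOK
642.6765687 NOK × 0.7892 = 507.20034801804 DKK
Net change: 507.20034801804 − 500 = 7.20034801804 DKK

7.2003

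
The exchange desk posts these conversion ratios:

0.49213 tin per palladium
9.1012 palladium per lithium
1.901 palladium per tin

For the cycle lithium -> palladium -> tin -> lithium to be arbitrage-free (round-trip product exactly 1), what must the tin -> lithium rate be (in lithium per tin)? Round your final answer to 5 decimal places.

Known legs of the cycle: 9.1012 × 0.49213 = 4.478973556
For no arbitrage the full-cycle product must be 1, so the missing rate is 1 / 4.478973556 ≈ 0.2232654.

0.22327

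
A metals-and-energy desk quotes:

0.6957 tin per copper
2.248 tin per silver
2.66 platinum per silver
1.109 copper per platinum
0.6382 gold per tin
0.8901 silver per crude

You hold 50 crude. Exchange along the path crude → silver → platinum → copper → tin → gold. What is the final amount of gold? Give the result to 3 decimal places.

58.291

50 crude × 0.8901 = 44.505 silver
44.505 silver × 2.66 = 118.3833 platinum
118.3833 platinum × 1.109 = 131.2870797 copper
131.2870797 copper × 0.6957 = 91.33642134729 tin
91.33642134729 tin × 0.6382 = 58.290904103840478 gold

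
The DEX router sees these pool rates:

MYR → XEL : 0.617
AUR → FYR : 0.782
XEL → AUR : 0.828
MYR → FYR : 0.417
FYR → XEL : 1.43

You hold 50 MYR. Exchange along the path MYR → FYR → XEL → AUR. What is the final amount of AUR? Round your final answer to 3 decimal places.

50 MYR × 0.417 = 20.85 FYR
20.85 FYR × 1.43 = 29.8155 XEL
29.8155 XEL × 0.828 = 24.687234 AUR

24.687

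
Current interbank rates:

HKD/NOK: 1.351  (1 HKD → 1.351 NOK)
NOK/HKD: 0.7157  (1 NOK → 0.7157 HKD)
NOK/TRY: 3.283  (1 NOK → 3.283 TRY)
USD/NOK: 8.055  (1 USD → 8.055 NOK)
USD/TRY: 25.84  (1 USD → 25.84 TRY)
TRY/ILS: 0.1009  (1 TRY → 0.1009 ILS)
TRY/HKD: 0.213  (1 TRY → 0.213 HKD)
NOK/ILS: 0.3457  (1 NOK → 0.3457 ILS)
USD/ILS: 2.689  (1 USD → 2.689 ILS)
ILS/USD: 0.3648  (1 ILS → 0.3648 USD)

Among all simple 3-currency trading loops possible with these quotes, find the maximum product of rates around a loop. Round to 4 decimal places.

1.0158

USD→NOK→ILS→USD: 8.055 × 0.3457 × 0.3648 = 1.01583
USD→TRY→ILS→USD: 25.84 × 0.1009 × 0.3648 = 0.95113
TRY→HKD→NOK→TRY: 0.213 × 1.351 × 3.283 = 0.94473
Maximum is USD→NOK→ILS→USD at 1.0158; arbitrage exists.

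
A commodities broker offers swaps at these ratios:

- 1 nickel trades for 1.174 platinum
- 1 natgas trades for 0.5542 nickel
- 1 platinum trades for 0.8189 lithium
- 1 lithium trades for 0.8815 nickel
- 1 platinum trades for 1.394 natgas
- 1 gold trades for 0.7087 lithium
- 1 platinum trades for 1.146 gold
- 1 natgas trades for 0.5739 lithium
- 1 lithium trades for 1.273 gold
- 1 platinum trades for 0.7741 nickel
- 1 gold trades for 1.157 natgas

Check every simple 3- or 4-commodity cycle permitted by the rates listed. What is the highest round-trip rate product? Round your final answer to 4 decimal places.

natgas→nickel→platinum→natgas: 0.5542 × 1.174 × 1.394 = 0.90698
natgas→nickel→platinum→gold→natgas: 0.5542 × 1.174 × 1.146 × 1.157 = 0.86269
lithium→nickel→platinum→lithium: 0.8815 × 1.174 × 0.8189 = 0.84746
lithium→gold→natgas→lithium: 1.273 × 1.157 × 0.5739 = 0.84527
lithium→nickel→platinum→gold→lithium: 0.8815 × 1.174 × 1.146 × 0.7087 = 0.84050
lithium→nickel→platinum→natgas→lithium: 0.8815 × 1.174 × 1.394 × 0.5739 = 0.82792
Maximum is natgas→nickel→platinum→natgas at 0.9070; no arbitrage — every cycle loses value.

0.9070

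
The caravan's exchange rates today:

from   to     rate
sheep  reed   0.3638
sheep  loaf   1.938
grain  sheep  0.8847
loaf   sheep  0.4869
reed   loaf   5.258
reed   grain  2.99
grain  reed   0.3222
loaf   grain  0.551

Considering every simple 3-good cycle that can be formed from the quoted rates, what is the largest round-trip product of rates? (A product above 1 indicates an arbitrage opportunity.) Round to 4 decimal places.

reed→grain→sheep→reed: 2.99 × 0.8847 × 0.3638 = 0.96234
loaf→grain→sheep→loaf: 0.551 × 0.8847 × 1.938 = 0.94472
loaf→grain→reed→loaf: 0.551 × 0.3222 × 5.258 = 0.93346
loaf→sheep→reed→loaf: 0.4869 × 0.3638 × 5.258 = 0.93137
Maximum is reed→grain→sheep→reed at 0.9623; no arbitrage — every cycle loses value.

0.9623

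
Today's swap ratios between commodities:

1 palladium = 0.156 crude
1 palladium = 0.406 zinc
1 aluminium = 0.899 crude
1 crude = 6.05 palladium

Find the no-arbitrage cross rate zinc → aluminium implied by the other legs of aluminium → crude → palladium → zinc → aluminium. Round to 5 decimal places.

Known legs of the cycle: 0.899 × 6.05 × 0.406 = 2.2082137
For no arbitrage the full-cycle product must be 1, so the missing rate is 1 / 2.2082137 ≈ 0.4528547.

0.45285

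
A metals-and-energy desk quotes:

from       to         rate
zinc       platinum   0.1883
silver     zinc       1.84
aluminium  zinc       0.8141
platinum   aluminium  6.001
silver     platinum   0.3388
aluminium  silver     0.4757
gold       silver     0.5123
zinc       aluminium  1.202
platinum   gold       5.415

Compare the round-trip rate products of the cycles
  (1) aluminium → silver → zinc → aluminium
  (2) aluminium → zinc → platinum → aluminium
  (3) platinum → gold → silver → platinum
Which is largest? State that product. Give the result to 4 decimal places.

1.0521

(1) 0.4757 × 1.84 × 1.202 = 1.05210
(2) 0.8141 × 0.1883 × 6.001 = 0.91992
(3) 5.415 × 0.5123 × 0.3388 = 0.93987
Highest is cycle (1) at 1.0521 (>1, arbitrage).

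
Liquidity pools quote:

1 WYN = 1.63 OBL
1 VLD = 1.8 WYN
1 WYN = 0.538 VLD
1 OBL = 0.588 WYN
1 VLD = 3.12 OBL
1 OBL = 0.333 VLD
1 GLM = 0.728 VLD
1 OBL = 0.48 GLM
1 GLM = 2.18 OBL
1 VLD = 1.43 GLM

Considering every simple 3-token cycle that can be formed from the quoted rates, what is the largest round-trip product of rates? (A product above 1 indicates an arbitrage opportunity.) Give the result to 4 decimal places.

1.0903

GLM→VLD→OBL→GLM: 0.728 × 3.12 × 0.48 = 1.09025
GLM→OBL→VLD→GLM: 2.18 × 0.333 × 1.43 = 1.03809
VLD→OBL→WYN→VLD: 3.12 × 0.588 × 0.538 = 0.98699
VLD→WYN→OBL→VLD: 1.8 × 1.63 × 0.333 = 0.97702
Maximum is GLM→VLD→OBL→GLM at 1.0903; arbitrage exists.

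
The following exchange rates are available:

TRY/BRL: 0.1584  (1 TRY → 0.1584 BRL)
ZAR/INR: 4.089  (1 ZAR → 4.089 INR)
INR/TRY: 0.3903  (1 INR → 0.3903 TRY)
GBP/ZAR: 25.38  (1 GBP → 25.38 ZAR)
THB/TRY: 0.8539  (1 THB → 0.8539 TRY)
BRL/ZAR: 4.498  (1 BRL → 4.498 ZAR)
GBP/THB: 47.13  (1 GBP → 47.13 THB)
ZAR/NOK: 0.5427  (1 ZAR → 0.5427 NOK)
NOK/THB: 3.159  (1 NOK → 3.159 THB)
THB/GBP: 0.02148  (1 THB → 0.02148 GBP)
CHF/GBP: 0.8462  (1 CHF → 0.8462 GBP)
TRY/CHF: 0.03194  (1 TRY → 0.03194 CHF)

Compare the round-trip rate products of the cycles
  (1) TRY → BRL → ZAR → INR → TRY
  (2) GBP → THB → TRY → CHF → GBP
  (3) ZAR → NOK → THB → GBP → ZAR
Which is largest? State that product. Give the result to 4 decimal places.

(1) 0.1584 × 4.498 × 4.089 × 0.3903 = 1.13708
(2) 47.13 × 0.8539 × 0.03194 × 0.8462 = 1.08771
(3) 0.5427 × 3.159 × 0.02148 × 25.38 = 0.93462
Highest is cycle (1) at 1.1371 (>1, arbitrage).

1.1371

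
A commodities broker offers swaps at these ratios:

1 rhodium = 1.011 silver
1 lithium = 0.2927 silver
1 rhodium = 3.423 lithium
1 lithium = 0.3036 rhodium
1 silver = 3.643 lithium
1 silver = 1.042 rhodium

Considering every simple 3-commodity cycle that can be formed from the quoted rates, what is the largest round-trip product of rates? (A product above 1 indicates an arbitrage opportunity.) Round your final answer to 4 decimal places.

1.1182

lithium→rhodium→silver→lithium: 0.3036 × 1.011 × 3.643 = 1.11818
lithium→silver→rhodium→lithium: 0.2927 × 1.042 × 3.423 = 1.04399
Maximum is lithium→rhodium→silver→lithium at 1.1182; arbitrage exists.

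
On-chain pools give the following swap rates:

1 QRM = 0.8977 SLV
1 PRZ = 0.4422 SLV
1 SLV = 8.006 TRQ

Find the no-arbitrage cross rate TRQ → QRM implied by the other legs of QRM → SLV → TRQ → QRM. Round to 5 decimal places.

Known legs of the cycle: 0.8977 × 8.006 = 7.1869862
For no arbitrage the full-cycle product must be 1, so the missing rate is 1 / 7.1869862 ≈ 0.1391404.

0.13914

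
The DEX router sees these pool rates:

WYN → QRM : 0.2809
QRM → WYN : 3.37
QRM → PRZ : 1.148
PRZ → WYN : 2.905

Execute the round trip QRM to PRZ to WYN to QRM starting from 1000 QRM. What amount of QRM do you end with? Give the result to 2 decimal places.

1000 QRM × 1.148 = 1148 PRZ
1148 PRZ × 2.905 = 3334.94 WYN
3334.94 WYN × 0.2809 = 936.784646 QRM

936.78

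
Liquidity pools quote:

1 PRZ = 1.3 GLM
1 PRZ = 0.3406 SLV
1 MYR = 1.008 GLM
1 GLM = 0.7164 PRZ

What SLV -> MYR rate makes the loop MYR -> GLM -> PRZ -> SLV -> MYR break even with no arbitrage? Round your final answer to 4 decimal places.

Known legs of the cycle: 1.008 × 0.7164 × 0.3406 = 0.24595788672
For no arbitrage the full-cycle product must be 1, so the missing rate is 1 / 0.24595788672 ≈ 4.065737.

4.0657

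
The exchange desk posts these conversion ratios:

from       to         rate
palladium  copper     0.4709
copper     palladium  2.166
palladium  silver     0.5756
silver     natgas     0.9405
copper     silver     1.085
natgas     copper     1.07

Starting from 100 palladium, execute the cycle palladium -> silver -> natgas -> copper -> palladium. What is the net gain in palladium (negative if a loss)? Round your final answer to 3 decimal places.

100 palladium × 0.5756 = 57.56 silver
57.56 silver × 0.9405 = 54.13518 natgas
54.13518 natgas × 1.07 = 57.9246426 copper
57.9246426 copper × 2.166 = 125.4647758716 palladium
Net change: 125.4647758716 − 100 = 25.4647758716 palladium

25.465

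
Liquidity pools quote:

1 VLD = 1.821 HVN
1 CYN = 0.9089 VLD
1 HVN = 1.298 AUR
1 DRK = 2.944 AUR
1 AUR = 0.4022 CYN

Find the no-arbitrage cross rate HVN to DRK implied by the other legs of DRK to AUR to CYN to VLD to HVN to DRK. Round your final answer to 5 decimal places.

Known legs of the cycle: 2.944 × 0.4022 × 0.9089 × 1.821 = 1.95977368180992
For no arbitrage the full-cycle product must be 1, so the missing rate is 1 / 1.95977368180992 ≈ 0.5102630.

0.51026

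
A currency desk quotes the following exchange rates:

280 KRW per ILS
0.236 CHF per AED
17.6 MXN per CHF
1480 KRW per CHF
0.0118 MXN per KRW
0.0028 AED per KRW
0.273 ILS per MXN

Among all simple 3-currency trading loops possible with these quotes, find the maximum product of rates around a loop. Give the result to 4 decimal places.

CHF→KRW→AED→CHF: 1480 × 0.0028 × 0.236 = 0.97798
MXN→ILS→KRW→MXN: 0.273 × 280 × 0.0118 = 0.90199
Maximum is CHF→KRW→AED→CHF at 0.9780; no arbitrage — every cycle loses value.

0.9780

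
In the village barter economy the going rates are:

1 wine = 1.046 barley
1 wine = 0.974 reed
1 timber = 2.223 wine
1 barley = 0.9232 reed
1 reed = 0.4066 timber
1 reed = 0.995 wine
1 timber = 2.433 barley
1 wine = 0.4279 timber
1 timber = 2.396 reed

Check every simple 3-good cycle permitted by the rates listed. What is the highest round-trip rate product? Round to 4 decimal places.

timber→reed→wine→timber: 2.396 × 0.995 × 0.4279 = 1.02012
barley→reed→wine→barley: 0.9232 × 0.995 × 1.046 = 0.96084
barley→reed→timber→barley: 0.9232 × 0.4066 × 2.433 = 0.91328
timber→wine→reed→timber: 2.223 × 0.974 × 0.4066 = 0.88037
Maximum is timber→reed→wine→timber at 1.0201; arbitrage exists.

1.0201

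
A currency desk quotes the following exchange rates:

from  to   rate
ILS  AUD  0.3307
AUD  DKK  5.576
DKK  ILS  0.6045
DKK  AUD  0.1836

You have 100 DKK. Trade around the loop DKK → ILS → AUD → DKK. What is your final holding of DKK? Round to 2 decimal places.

100 DKK × 0.6045 = 60.45 ILS
60.45 ILS × 0.3307 = 19.990815 AUD
19.990815 AUD × 5.576 = 111.46878444 DKK

111.47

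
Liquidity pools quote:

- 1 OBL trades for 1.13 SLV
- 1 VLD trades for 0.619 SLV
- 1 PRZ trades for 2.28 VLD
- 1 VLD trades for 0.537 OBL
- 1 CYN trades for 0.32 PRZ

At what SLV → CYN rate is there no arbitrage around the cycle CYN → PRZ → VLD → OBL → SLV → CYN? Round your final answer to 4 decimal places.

2.2587

Known legs of the cycle: 0.32 × 2.28 × 0.537 × 1.13 = 0.442728576
For no arbitrage the full-cycle product must be 1, so the missing rate is 1 / 0.442728576 ≈ 2.258720.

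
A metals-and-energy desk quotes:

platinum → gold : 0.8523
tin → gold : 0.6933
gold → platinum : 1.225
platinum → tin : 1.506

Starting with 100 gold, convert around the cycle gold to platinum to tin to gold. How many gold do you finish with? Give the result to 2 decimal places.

100 gold × 1.225 = 122.5 platinum
122.5 platinum × 1.506 = 184.485 tin
184.485 tin × 0.6933 = 127.9034505 gold

127.90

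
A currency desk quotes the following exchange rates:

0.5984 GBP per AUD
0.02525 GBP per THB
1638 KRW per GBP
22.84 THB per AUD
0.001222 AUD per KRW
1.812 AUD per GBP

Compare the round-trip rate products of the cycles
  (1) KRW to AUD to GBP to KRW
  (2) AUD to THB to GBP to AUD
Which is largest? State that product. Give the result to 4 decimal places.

(1) 0.001222 × 0.5984 × 1638 = 1.19778
(2) 22.84 × 0.02525 × 1.812 = 1.04500
Highest is cycle (1) at 1.1978 (>1, arbitrage).

1.1978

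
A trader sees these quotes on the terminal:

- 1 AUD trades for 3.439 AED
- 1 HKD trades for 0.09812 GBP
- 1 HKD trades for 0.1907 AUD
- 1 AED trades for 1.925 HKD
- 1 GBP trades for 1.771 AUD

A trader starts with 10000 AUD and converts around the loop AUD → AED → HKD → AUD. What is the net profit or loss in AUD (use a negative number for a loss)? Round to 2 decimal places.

10000 AUD × 3.439 = 34390 AED
34390 AED × 1.925 = 66200.75 HKD
66200.75 HKD × 0.1907 = 12624.483025 AUD
Net change: 12624.483025 − 10000 = 2624.483025 AUD

2624.48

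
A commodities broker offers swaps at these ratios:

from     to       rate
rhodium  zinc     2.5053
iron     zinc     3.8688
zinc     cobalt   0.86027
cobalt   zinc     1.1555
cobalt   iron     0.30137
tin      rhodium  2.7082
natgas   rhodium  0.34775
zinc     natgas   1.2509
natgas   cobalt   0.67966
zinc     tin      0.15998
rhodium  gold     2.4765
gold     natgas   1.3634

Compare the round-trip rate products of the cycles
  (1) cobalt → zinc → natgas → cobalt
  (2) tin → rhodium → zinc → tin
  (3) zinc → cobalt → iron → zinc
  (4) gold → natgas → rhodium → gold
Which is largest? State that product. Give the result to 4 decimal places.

1.1742

(1) 1.1555 × 1.2509 × 0.67966 = 0.98239
(2) 2.7082 × 2.5053 × 0.15998 = 1.08544
(3) 0.86027 × 0.30137 × 3.8688 = 1.00302
(4) 1.3634 × 0.34775 × 2.4765 = 1.17416
Highest is cycle (4) at 1.1742 (>1, arbitrage).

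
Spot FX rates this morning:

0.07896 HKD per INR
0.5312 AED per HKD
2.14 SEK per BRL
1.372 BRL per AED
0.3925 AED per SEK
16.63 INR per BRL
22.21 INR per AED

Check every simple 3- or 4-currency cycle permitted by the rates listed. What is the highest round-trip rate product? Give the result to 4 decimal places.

1.1524

BRL→SEK→AED→BRL: 2.14 × 0.3925 × 1.372 = 1.15241
INR→HKD→AED→BRL→INR: 0.07896 × 0.5312 × 1.372 × 16.63 = 0.95700
INR→HKD→AED→INR: 0.07896 × 0.5312 × 22.21 = 0.93157
Maximum is BRL→SEK→AED→BRL at 1.1524; arbitrage exists.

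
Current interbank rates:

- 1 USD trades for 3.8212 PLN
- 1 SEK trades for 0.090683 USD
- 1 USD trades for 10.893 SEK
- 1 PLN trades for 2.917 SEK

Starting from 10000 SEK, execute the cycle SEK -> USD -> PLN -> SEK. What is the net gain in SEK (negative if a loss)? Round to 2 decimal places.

107.93

10000 SEK × 0.090683 = 906.83 USD
906.83 USD × 3.8212 = 3465.178796 PLN
3465.178796 PLN × 2.917 = 10107.926547932 SEK
Net change: 10107.926547932 − 10000 = 107.926547932 SEK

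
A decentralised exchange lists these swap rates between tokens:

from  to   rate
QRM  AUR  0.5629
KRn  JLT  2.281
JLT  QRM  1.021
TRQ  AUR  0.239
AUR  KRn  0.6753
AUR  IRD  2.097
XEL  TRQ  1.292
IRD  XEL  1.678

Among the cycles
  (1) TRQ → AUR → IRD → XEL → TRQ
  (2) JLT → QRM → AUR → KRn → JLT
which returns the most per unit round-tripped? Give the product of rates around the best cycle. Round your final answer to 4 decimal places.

(1) 0.239 × 2.097 × 1.678 × 1.292 = 1.08655
(2) 1.021 × 0.5629 × 0.6753 × 2.281 = 0.88528
Highest is cycle (1) at 1.0866 (>1, arbitrage).

1.0866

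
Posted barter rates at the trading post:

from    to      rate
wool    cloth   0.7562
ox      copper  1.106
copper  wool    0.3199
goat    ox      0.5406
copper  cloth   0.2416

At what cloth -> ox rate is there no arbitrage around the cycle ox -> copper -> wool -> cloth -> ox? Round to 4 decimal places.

Known legs of the cycle: 1.106 × 0.3199 × 0.7562 = 0.26755066828
For no arbitrage the full-cycle product must be 1, so the missing rate is 1 / 0.26755066828 ≈ 3.737610.

3.7376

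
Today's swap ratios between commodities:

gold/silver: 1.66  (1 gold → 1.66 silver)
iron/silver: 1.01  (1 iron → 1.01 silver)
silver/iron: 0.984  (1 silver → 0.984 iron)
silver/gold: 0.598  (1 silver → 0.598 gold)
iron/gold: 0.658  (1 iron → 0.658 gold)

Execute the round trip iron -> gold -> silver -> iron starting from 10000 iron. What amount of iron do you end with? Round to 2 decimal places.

10748.04

10000 iron × 0.658 = 6580 gold
6580 gold × 1.66 = 10922.8 silver
10922.8 silver × 0.984 = 10748.0352 iron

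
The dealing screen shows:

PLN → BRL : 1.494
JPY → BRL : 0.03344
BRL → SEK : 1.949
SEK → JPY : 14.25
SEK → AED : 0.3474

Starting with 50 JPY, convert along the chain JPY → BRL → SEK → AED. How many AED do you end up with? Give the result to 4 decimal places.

1.1321

50 JPY × 0.03344 = 1.672 BRL
1.672 BRL × 1.949 = 3.258728 SEK
3.258728 SEK × 0.3474 = 1.1320821072 AED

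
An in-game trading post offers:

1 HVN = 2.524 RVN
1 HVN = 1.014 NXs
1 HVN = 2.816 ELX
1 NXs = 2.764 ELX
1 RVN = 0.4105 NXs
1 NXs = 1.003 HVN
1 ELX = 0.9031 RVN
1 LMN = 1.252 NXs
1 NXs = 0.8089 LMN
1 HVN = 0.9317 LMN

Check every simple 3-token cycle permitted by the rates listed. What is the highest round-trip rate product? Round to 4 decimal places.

1.1700

LMN→NXs→HVN→LMN: 1.252 × 1.003 × 0.9317 = 1.16999
NXs→HVN→RVN→NXs: 1.003 × 2.524 × 0.4105 = 1.03921
ELX→RVN→NXs→ELX: 0.9031 × 0.4105 × 2.764 = 1.02468
Maximum is LMN→NXs→HVN→LMN at 1.1700; arbitrage exists.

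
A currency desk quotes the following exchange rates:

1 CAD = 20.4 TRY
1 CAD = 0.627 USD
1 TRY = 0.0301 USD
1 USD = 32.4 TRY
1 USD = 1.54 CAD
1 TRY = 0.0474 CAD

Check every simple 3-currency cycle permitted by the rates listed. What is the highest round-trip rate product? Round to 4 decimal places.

0.9629

USD→TRY→CAD→USD: 32.4 × 0.0474 × 0.627 = 0.96292
USD→CAD→TRY→USD: 1.54 × 20.4 × 0.0301 = 0.94562
Maximum is USD→TRY→CAD→USD at 0.9629; no arbitrage — every cycle loses value.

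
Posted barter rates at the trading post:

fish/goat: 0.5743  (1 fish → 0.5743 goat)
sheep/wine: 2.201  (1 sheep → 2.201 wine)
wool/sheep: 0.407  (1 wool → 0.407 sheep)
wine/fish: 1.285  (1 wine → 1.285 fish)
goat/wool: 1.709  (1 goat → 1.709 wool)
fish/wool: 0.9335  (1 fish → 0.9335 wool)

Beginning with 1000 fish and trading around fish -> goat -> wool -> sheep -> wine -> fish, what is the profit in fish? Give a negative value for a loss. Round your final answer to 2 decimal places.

1000 fish × 0.5743 = 574.3 goat
574.3 goat × 1.709 = 981.4787 wool
981.4787 wool × 0.407 = 399.4618309 sheep
399.4618309 sheep × 2.201 = 879.2154898109 wine
879.2154898109 wine × 1.285 = 1129.7919044070065 fish
Net change: 1129.7919044070065 − 1000 = 129.7919044070065 fish

129.79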